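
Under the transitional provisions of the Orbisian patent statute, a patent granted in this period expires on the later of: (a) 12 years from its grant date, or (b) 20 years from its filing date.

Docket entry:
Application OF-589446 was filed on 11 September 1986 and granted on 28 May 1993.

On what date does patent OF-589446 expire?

(a) grant + 12 years → 28 May 2005.
(b) filing + 20 years → 11 September 2006.
Later of the two: 11 September 2006.

2006-09-11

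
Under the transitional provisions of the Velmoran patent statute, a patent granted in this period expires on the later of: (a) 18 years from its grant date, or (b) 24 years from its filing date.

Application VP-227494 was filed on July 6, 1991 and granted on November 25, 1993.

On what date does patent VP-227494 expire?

(a) grant + 18 years → 25 November 2011.
(b) filing + 24 years → 6 July 2015.
Later of the two: 6 July 2015.

July 6, 2015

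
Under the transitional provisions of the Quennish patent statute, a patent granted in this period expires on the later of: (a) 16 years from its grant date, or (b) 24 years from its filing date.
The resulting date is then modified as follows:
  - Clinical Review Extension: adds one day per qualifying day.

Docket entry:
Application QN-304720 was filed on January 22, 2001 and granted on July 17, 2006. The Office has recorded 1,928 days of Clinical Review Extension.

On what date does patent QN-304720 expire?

May 4, 2030

(a) grant + 16 years → 17 July 2022.
(b) filing + 24 years → 22 January 2025.
Later of the two: 22 January 2025.
Clinical Review Extension: +1928 days → 4 May 2030.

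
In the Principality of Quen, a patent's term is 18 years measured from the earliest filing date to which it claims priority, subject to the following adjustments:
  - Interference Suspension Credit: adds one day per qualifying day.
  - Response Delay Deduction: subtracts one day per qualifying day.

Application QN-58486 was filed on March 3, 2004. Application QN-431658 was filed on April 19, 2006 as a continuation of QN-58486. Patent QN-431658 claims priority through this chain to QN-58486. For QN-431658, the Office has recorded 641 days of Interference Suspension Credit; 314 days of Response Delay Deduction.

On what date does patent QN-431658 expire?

January 24, 2023

Earliest priority filing: 3 March 2004.
Base term: 3 March 2004 + 18 years → 3 March 2022.
Interference Suspension Credit: +641 days → 4 December 2023.
Response Delay Deduction: −314 days → 24 January 2023.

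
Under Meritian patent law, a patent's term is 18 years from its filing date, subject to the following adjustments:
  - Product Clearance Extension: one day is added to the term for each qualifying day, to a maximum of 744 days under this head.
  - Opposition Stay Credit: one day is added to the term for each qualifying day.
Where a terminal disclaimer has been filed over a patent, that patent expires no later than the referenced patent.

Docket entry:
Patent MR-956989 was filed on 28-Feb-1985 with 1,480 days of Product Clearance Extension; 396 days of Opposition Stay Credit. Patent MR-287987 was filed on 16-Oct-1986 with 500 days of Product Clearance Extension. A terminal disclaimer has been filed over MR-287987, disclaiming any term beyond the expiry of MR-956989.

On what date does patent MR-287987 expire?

February 28, 2006

Natural term of MR-287987:
  Base: filing + 18 years → 16 October 2004.
  Product Clearance Extension: 500 days (within the 744-day cap) → +500 days → 28 February 2006.
Expiry of referenced patent MR-956989:
  Base: filing + 18 years → 28 February 2003.
  Product Clearance Extension: 1480 days claimed exceeds the 744-day cap, so +744 days → 13 March 2005.
  Opposition Stay Credit: +396 days → 13 April 2006.
Terminal disclaimer: MR-287987 expires on the earlier of 28 February 2006 and 13 April 2006.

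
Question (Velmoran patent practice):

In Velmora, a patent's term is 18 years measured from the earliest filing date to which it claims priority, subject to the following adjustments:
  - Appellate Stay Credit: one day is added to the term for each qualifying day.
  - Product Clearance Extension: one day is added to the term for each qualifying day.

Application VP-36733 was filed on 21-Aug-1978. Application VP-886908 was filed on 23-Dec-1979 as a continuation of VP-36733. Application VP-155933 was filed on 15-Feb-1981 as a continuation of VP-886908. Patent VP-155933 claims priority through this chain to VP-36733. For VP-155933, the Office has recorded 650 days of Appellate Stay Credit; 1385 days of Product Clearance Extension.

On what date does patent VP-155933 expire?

March 18, 2002

Earliest priority filing: 21 August 1978.
Base term: 21 August 1978 + 18 years → 21 August 1996.
Appellate Stay Credit: +650 days → 2 June 1998.
Product Clearance Extension: +1385 days → 18 March 2002.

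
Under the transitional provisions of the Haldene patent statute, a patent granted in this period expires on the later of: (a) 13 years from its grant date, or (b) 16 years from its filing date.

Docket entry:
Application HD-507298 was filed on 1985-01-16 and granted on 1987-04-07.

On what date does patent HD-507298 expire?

2001-01-16

(a) grant + 13 years → 7 April 2000.
(b) filing + 16 years → 16 January 2001.
Later of the two: 16 January 2001.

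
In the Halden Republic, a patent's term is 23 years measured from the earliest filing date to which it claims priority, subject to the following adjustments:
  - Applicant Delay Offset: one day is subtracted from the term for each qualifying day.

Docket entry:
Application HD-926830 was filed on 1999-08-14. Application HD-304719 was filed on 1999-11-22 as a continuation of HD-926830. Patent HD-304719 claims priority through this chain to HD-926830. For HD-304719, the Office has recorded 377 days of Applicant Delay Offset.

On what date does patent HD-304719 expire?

Earliest priority filing: 14 August 1999.
Base term: 14 August 1999 + 23 years → 14 August 2022.
Applicant Delay Offset: −377 days → 2 August 2021.

2021-08-02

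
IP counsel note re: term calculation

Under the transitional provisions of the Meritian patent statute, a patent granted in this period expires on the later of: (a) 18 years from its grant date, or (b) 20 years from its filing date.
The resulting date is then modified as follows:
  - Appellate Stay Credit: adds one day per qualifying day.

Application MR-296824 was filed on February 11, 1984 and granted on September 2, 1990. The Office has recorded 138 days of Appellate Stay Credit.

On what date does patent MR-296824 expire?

January 18, 2009

(a) grant + 18 years → 2 September 2008.
(b) filing + 20 years → 11 February 2004.
Later of the two: 2 September 2008.
Appellate Stay Credit: +138 days → 18 January 2009.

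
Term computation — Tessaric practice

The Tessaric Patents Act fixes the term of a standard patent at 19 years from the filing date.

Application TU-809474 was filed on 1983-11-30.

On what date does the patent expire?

Filing date + 19 years → 30 November 2002.

2002-11-30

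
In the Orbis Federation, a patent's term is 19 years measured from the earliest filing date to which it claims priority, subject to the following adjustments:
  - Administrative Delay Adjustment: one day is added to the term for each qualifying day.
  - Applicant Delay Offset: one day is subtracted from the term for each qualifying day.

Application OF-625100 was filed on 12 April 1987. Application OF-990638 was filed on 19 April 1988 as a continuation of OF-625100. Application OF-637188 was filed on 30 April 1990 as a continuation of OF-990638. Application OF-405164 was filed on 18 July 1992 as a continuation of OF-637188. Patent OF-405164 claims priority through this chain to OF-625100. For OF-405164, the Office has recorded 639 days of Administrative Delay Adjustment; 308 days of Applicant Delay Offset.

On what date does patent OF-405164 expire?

2007-03-09

Earliest priority filing: 12 April 1987.
Base term: 12 April 1987 + 19 years → 12 April 2006.
Administrative Delay Adjustment: +639 days → 11 January 2008.
Applicant Delay Offset: −308 days → 9 March 2007.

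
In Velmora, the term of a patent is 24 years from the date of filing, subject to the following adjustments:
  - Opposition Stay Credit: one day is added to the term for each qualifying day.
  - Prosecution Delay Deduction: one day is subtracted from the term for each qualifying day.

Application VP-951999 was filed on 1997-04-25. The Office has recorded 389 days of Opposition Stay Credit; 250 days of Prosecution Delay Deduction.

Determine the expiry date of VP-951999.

2021-09-11

Base term: filing date + 24 years → 25 April 2021.
Opposition Stay Credit: +389 days → 19 May 2022.
Prosecution Delay Deduction: −250 days → 11 September 2021.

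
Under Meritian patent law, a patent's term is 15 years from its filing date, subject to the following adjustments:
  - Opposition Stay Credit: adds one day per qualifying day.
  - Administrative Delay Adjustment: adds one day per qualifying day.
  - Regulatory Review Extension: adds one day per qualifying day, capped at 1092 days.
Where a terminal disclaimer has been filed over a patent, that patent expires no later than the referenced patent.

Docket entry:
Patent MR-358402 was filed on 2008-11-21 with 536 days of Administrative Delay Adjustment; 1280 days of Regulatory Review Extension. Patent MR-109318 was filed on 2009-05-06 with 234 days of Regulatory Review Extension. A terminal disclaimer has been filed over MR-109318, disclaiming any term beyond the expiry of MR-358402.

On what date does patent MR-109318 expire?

2024-12-26

Natural term of MR-109318:
  Base: filing + 15 years → 6 May 2024.
  Regulatory Review Extension: 234 days (within the 1092-day cap) → +234 days → 26 December 2024.
Expiry of referenced patent MR-358402:
  Base: filing + 15 years → 21 November 2023.
  Administrative Delay Adjustment: +536 days → 10 May 2025.
  Regulatory Review Extension: 1280 days claimed exceeds the 1092-day cap, so +1092 days → 6 May 2028.
Terminal disclaimer: MR-109318 expires on the earlier of 26 December 2024 and 6 May 2028.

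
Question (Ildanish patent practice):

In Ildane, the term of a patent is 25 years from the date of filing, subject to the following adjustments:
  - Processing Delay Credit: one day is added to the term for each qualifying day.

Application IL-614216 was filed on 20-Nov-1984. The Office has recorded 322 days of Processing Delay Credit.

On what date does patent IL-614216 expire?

Base term: filing date + 25 years → 20 November 2009.
Processing Delay Credit: +322 days → 8 October 2010.

October 8, 2010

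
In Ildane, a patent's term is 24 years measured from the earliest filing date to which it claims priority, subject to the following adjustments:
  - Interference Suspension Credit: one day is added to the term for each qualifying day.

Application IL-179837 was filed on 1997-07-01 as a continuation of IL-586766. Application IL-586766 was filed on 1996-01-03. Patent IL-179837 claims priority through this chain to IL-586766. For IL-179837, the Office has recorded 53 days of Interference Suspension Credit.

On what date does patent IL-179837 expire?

Earliest priority filing: 3 January 1996.
Base term: 3 January 1996 + 24 years → 3 January 2020.
Interference Suspension Credit: +53 days → 25 February 2020.

February 25, 2020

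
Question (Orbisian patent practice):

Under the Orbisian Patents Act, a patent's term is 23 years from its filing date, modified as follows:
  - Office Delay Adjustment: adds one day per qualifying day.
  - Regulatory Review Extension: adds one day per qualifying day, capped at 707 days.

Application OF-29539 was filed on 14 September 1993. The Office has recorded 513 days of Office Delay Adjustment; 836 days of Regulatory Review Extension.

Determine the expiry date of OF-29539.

January 17, 2020

Base term: filing date + 23 years → 14 September 2016.
Office Delay Adjustment: +513 days → 9 February 2018.
Regulatory Review Extension: 836 days claimed exceeds the 707-day cap, so +707 days → 17 January 2020.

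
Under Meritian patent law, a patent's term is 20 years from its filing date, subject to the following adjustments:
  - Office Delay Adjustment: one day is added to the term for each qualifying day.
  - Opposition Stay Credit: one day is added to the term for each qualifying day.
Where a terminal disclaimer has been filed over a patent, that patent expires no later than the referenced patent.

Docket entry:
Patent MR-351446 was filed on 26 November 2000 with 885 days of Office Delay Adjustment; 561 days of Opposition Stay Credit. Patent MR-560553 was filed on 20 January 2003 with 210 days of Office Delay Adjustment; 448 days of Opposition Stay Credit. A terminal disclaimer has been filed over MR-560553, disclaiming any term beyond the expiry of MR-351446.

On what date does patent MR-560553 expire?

November 8, 2024

Natural term of MR-560553:
  Base: filing + 20 years → 20 January 2023.
  Office Delay Adjustment: +210 days → 18 August 2023.
  Opposition Stay Credit: +448 days → 8 November 2024.
Expiry of referenced patent MR-351446:
  Base: filing + 20 years → 26 November 2020.
  Office Delay Adjustment: +885 days → 30 April 2023.
  Opposition Stay Credit: +561 days → 11 November 2024.
Terminal disclaimer: MR-560553 expires on the earlier of 8 November 2024 and 11 November 2024.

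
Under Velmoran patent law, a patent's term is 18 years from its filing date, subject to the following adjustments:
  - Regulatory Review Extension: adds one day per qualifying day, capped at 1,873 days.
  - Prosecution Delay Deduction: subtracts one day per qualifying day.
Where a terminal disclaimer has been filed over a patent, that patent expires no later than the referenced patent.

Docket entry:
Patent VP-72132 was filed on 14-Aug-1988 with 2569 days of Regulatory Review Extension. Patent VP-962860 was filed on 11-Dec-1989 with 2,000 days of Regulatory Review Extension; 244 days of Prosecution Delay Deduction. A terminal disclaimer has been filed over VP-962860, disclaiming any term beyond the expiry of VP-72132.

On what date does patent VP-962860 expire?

Natural term of VP-962860:
  Base: filing + 18 years → 11 December 2007.
  Regulatory Review Extension: 2000 days claimed exceeds the 1873-day cap, so +1873 days → 26 January 2013.
  Prosecution Delay Deduction: −244 days → 27 May 2012.
Expiry of referenced patent VP-72132:
  Base: filing + 18 years → 14 August 2006.
  Regulatory Review Extension: 2569 days claimed exceeds the 1873-day cap, so +1873 days → 30 September 2011.
Terminal disclaimer: VP-962860 expires on the earlier of 27 May 2012 and 30 September 2011.

September 30, 2011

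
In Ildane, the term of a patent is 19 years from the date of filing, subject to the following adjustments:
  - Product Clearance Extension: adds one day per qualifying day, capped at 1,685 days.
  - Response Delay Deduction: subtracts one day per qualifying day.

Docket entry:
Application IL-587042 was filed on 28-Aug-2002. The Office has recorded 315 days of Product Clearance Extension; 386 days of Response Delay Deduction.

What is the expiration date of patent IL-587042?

Base term: filing date + 19 years → 28 August 2021.
Product Clearance Extension: 315 days (within the 1685-day cap) → +315 days → 9 July 2022.
Response Delay Deduction: −386 days → 18 June 2021.

June 18, 2021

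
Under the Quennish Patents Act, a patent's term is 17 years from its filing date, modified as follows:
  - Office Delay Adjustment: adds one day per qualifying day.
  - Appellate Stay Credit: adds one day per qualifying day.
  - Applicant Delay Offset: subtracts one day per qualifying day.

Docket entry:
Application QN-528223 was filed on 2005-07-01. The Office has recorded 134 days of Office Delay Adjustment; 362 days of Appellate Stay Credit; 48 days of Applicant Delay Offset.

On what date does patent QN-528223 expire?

Base term: filing date + 17 years → 1 July 2022.
Office Delay Adjustment: +134 days → 12 November 2022.
Appellate Stay Credit: +362 days → 9 November 2023.
Applicant Delay Offset: −48 days → 22 September 2023.

2023-09-22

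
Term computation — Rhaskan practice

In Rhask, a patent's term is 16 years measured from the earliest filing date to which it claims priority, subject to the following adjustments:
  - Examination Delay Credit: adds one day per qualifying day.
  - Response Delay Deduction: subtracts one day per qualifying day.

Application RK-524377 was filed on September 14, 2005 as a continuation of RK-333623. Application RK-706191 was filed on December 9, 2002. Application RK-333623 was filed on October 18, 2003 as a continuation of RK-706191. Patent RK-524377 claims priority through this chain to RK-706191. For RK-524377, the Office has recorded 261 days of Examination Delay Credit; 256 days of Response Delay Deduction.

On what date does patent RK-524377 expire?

December 14, 2018

Earliest priority filing: 9 December 2002.
Base term: 9 December 2002 + 16 years → 9 December 2018.
Examination Delay Credit: +261 days → 27 August 2019.
Response Delay Deduction: −256 days → 14 December 2018.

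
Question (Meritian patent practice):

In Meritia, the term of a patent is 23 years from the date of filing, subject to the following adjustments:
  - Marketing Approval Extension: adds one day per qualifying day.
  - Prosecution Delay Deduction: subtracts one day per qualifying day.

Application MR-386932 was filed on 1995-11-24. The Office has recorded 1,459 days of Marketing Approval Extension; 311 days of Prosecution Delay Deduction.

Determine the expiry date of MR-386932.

January 15, 2022

Base term: filing date + 23 years → 24 November 2018.
Marketing Approval Extension: +1459 days → 22 November 2022.
Prosecution Delay Deduction: −311 days → 15 January 2022.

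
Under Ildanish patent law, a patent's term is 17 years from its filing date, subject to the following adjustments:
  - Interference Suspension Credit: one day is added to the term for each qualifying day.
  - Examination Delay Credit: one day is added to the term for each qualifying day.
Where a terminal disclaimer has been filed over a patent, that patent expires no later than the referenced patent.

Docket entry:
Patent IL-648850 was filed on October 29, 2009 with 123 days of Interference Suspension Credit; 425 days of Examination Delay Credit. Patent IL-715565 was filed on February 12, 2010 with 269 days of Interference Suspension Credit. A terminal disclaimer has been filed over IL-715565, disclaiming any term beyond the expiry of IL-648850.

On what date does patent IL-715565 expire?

Natural term of IL-715565:
  Base: filing + 17 years → 12 February 2027.
  Interference Suspension Credit: +269 days → 8 November 2027.
Expiry of referenced patent IL-648850:
  Base: filing + 17 years → 29 October 2026.
  Interference Suspension Credit: +123 days → 1 March 2027.
  Examination Delay Credit: +425 days → 29 April 2028.
Terminal disclaimer: IL-715565 expires on the earlier of 8 November 2027 and 29 April 2028.

November 8, 2027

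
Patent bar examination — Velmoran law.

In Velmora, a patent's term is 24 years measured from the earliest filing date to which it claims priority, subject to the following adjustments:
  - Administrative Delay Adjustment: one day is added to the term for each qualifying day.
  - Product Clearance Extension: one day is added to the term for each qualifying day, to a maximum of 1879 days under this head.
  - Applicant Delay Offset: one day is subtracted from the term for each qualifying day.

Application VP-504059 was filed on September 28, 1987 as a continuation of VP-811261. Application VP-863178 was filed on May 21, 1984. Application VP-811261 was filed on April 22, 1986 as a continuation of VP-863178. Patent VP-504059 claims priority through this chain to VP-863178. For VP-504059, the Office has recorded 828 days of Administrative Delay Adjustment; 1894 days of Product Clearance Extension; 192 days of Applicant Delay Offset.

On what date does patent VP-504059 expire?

April 10, 2015

Earliest priority filing: 21 May 1984.
Base term: 21 May 1984 + 24 years → 21 May 2008.
Administrative Delay Adjustment: +828 days → 27 August 2010.
Product Clearance Extension: 1894 days claimed exceeds the 1879-day cap, so +1879 days → 19 October 2015.
Applicant Delay Offset: −192 days → 10 April 2015.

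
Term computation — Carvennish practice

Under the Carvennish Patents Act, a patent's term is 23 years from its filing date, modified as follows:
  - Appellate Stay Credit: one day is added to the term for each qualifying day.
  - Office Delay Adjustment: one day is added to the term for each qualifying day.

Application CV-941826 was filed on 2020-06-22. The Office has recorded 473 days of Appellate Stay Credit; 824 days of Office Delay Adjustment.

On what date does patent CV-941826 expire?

2047-01-09

Base term: filing date + 23 years → 22 June 2043.
Appellate Stay Credit: +473 days → 7 October 2044.
Office Delay Adjustment: +824 days → 9 January 2047.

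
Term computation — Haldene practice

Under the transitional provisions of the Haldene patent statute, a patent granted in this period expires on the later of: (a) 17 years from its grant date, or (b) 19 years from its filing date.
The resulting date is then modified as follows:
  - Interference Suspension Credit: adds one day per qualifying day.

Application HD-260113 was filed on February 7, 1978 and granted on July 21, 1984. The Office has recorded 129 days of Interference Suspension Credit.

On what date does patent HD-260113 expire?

(a) grant + 17 years → 21 July 2001.
(b) filing + 19 years → 7 February 1997.
Later of the two: 21 July 2001.
Interference Suspension Credit: +129 days → 27 November 2001.

2001-11-27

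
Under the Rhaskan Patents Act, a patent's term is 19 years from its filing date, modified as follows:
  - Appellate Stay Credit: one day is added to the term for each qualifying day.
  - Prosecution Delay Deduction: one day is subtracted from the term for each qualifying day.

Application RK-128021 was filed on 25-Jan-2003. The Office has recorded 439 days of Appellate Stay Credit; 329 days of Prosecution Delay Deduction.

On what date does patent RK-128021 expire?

Base term: filing date + 19 years → 25 January 2022.
Appellate Stay Credit: +439 days → 9 April 2023.
Prosecution Delay Deduction: −329 days → 15 May 2022.

May 15, 2022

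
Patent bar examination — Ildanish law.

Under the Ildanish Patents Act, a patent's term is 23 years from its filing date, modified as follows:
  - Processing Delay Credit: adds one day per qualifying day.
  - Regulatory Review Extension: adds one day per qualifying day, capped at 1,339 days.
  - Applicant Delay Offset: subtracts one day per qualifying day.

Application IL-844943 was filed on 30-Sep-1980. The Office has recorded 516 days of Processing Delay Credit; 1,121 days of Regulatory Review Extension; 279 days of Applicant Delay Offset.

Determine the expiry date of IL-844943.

2007-06-19

Base term: filing date + 23 years → 30 September 2003.
Processing Delay Credit: +516 days → 27 February 2005.
Regulatory Review Extension: 1121 days (within the 1339-day cap) → +1121 days → 24 March 2008.
Applicant Delay Offset: −279 days → 19 June 2007.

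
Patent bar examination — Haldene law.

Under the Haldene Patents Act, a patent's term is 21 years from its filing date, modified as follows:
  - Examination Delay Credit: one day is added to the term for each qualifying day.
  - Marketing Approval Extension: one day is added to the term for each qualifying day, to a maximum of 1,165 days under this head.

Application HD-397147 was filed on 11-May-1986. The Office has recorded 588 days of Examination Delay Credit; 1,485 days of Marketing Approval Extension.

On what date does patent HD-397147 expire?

February 27, 2012

Base term: filing date + 21 years → 11 May 2007.
Examination Delay Credit: +588 days → 19 December 2008.
Marketing Approval Extension: 1485 days claimed exceeds the 1165-day cap, so +1165 days → 27 February 2012.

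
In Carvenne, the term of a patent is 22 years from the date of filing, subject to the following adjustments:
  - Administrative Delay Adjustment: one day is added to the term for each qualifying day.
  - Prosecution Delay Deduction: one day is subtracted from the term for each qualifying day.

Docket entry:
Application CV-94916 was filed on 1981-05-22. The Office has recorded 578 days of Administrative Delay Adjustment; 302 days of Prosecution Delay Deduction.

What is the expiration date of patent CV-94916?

Base term: filing date + 22 years → 22 May 2003.
Administrative Delay Adjustment: +578 days → 20 December 2004.
Prosecution Delay Deduction: −302 days → 22 February 2004.

February 22, 2004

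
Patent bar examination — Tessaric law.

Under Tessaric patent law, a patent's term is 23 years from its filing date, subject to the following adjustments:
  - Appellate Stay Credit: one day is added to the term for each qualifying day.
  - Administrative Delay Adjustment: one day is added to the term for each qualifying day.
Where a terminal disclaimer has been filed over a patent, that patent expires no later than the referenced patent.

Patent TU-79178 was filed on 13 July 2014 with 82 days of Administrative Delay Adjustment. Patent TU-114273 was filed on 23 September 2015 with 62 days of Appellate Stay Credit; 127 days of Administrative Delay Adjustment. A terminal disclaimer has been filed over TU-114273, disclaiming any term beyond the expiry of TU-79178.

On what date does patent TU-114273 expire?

October 3, 2037

Natural term of TU-114273:
  Base: filing + 23 years → 23 September 2038.
  Appellate Stay Credit: +62 days → 24 November 2038.
  Administrative Delay Adjustment: +127 days → 31 March 2039.
Expiry of referenced patent TU-79178:
  Base: filing + 23 years → 13 July 2037.
  Administrative Delay Adjustment: +82 days → 3 October 2037.
Terminal disclaimer: TU-114273 expires on the earlier of 31 March 2039 and 3 October 2037.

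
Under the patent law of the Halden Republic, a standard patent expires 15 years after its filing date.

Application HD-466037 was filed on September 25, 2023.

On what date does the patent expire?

2038-09-25

Filing date + 15 years → 25 September 2038.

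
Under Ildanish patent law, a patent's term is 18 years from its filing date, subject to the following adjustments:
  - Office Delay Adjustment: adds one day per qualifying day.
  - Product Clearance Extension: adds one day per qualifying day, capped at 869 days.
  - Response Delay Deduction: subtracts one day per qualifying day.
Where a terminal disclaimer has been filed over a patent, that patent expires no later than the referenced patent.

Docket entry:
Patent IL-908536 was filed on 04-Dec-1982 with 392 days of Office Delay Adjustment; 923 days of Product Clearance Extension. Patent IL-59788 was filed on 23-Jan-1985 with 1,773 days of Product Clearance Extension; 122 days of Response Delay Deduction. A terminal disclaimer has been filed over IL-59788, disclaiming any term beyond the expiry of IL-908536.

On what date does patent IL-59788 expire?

Natural term of IL-59788:
  Base: filing + 18 years → 23 January 2003.
  Product Clearance Extension: 1773 days claimed exceeds the 869-day cap, so +869 days → 10 June 2005.
  Response Delay Deduction: −122 days → 8 February 2005.
Expiry of referenced patent IL-908536:
  Base: filing + 18 years → 4 December 2000.
  Office Delay Adjustment: +392 days → 31 December 2001.
  Product Clearance Extension: 923 days claimed exceeds the 869-day cap, so +869 days → 18 May 2004.
Terminal disclaimer: IL-59788 expires on the earlier of 8 February 2005 and 18 May 2004.

2004-05-18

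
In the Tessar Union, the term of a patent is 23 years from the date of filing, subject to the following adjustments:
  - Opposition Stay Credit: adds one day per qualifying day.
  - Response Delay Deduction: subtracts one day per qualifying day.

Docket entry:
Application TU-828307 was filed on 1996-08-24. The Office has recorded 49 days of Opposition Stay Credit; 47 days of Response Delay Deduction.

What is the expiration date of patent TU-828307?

2019-08-26

Base term: filing date + 23 years → 24 August 2019.
Opposition Stay Credit: +49 days → 12 October 2019.
Response Delay Deduction: −47 days → 26 August 2019.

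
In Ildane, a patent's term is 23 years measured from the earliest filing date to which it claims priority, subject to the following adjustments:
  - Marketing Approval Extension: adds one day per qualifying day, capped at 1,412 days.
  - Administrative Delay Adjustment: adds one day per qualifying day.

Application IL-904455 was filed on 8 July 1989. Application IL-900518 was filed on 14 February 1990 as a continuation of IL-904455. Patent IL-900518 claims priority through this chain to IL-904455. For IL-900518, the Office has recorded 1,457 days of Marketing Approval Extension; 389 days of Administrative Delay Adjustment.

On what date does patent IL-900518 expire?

June 13, 2017

Earliest priority filing: 8 July 1989.
Base term: 8 July 1989 + 23 years → 8 July 2012.
Marketing Approval Extension: 1457 days claimed exceeds the 1412-day cap, so +1412 days → 20 May 2016.
Administrative Delay Adjustment: +389 days → 13 June 2017.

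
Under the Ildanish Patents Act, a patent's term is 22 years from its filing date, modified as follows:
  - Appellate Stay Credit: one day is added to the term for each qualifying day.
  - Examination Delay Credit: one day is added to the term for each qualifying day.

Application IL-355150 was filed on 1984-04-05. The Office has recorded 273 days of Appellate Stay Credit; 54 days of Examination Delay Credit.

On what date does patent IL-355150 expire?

2007-02-26

Base term: filing date + 22 years → 5 April 2006.
Appellate Stay Credit: +273 days → 3 January 2007.
Examination Delay Credit: +54 days → 26 February 2007.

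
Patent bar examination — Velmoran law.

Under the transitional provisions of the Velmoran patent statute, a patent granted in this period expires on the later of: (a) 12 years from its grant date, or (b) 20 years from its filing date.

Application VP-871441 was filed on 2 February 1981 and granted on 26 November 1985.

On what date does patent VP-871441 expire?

2001-02-02

(a) grant + 12 years → 26 November 1997.
(b) filing + 20 years → 2 February 2001.
Later of the two: 2 February 2001.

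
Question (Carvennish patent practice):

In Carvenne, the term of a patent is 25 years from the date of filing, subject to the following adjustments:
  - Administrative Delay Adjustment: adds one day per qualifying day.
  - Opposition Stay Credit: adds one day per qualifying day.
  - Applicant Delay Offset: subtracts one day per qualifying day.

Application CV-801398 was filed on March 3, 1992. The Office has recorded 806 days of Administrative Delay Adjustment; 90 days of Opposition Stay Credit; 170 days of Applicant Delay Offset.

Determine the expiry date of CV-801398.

2019-02-27

Base term: filing date + 25 years → 3 March 2017.
Administrative Delay Adjustment: +806 days → 18 May 2019.
Opposition Stay Credit: +90 days → 16 August 2019.
Applicant Delay Offset: −170 days → 27 February 2019.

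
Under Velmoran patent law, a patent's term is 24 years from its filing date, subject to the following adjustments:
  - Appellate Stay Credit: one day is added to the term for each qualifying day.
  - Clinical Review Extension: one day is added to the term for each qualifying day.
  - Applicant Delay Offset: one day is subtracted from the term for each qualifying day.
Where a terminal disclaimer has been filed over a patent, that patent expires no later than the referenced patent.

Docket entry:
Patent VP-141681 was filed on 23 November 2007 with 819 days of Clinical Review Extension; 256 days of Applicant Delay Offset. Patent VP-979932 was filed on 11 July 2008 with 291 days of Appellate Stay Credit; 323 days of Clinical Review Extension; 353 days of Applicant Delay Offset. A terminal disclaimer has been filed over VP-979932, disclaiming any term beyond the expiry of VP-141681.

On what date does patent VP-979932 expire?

March 29, 2033

Natural term of VP-979932:
  Base: filing + 24 years → 11 July 2032.
  Appellate Stay Credit: +291 days → 28 April 2033.
  Clinical Review Extension: +323 days → 17 March 2034.
  Applicant Delay Offset: −353 days → 29 March 2033.
Expiry of referenced patent VP-141681:
  Base: filing + 24 years → 23 November 2031.
  Clinical Review Extension: +819 days → 19 February 2034.
  Applicant Delay Offset: −256 days → 8 June 2033.
Terminal disclaimer: VP-979932 expires on the earlier of 29 March 2033 and 8 June 2033.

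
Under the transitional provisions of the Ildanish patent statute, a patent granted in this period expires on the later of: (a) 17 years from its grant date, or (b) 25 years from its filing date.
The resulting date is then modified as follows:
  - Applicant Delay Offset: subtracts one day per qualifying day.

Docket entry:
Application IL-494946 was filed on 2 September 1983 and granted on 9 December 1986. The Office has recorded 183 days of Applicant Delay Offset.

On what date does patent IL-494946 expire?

March 3, 2008

(a) grant + 17 years → 9 December 2003.
(b) filing + 25 years → 2 September 2008.
Later of the two: 2 September 2008.
Applicant Delay Offset: −183 days → 3 March 2008.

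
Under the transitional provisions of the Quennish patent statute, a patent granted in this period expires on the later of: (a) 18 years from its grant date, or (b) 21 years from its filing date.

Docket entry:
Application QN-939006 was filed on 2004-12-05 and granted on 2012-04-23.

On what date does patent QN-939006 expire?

(a) grant + 18 years → 23 April 2030.
(b) filing + 21 years → 5 December 2025.
Later of the two: 23 April 2030.

April 23, 2030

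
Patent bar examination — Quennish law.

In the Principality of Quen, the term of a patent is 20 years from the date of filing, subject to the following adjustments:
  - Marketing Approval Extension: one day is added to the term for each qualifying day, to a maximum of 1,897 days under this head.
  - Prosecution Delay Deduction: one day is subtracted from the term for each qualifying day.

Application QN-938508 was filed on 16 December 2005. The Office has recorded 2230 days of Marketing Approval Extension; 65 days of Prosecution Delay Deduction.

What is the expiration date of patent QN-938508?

Base term: filing date + 20 years → 16 December 2025.
Marketing Approval Extension: 2230 days claimed exceeds the 1897-day cap, so +1897 days → 25 February 2031.
Prosecution Delay Deduction: −65 days → 22 December 2030.

December 22, 2030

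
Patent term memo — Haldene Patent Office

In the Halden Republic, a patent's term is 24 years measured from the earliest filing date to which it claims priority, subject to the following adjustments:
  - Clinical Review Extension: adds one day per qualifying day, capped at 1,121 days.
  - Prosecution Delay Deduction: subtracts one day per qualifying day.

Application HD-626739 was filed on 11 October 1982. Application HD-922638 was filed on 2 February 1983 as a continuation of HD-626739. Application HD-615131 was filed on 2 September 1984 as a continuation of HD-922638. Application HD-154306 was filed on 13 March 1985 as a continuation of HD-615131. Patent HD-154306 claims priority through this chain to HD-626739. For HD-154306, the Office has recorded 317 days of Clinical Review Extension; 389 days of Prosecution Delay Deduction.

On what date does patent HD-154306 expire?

July 31, 2006

Earliest priority filing: 11 October 1982.
Base term: 11 October 1982 + 24 years → 11 October 2006.
Clinical Review Extension: 317 days (within the 1121-day cap) → +317 days → 24 August 2007.
Prosecution Delay Deduction: −389 days → 31 July 2006.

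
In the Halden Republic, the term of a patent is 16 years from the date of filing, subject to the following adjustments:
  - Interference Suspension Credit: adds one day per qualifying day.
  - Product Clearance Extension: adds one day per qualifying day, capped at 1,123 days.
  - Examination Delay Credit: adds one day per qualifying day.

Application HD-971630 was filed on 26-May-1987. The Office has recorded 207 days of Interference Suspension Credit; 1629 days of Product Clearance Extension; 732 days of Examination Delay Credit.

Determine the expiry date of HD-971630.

Base term: filing date + 16 years → 26 May 2003.
Interference Suspension Credit: +207 days → 19 December 2003.
Product Clearance Extension: 1629 days claimed exceeds the 1123-day cap, so +1123 days → 15 January 2007.
Examination Delay Credit: +732 days → 16 January 2009.

January 16, 2009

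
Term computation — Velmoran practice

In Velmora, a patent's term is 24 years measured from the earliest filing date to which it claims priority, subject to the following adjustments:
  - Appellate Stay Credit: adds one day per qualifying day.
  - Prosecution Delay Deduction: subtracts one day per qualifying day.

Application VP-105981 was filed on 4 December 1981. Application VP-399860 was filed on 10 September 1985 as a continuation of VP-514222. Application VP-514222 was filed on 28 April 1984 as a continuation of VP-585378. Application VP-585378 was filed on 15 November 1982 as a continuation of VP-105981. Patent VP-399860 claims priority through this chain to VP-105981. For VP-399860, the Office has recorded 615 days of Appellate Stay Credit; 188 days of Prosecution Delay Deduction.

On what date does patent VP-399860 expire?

February 4, 2007

Earliest priority filing: 4 December 1981.
Base term: 4 December 1981 + 24 years → 4 December 2005.
Appellate Stay Credit: +615 days → 11 August 2007.
Prosecution Delay Deduction: −188 days → 4 February 2007.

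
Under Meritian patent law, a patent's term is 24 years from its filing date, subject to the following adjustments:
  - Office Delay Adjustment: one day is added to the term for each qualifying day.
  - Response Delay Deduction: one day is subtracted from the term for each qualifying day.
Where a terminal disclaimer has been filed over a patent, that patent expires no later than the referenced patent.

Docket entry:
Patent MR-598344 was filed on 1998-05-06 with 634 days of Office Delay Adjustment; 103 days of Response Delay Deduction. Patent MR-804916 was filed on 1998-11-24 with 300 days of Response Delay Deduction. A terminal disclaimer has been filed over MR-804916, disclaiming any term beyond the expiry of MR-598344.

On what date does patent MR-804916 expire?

January 28, 2022

Natural term of MR-804916:
  Base: filing + 24 years → 24 November 2022.
  Response Delay Deduction: −300 days → 28 January 2022.
Expiry of referenced patent MR-598344:
  Base: filing + 24 years → 6 May 2022.
  Office Delay Adjustment: +634 days → 30 January 2024.
  Response Delay Deduction: −103 days → 19 October 2023.
Terminal disclaimer: MR-804916 expires on the earlier of 28 January 2022 and 19 October 2023.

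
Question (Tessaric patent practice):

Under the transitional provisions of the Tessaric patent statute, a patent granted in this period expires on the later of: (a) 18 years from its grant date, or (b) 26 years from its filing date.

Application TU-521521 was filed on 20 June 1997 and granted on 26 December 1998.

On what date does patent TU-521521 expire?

(a) grant + 18 years → 26 December 2016.
(b) filing + 26 years → 20 June 2023.
Later of the two: 20 June 2023.

June 20, 2023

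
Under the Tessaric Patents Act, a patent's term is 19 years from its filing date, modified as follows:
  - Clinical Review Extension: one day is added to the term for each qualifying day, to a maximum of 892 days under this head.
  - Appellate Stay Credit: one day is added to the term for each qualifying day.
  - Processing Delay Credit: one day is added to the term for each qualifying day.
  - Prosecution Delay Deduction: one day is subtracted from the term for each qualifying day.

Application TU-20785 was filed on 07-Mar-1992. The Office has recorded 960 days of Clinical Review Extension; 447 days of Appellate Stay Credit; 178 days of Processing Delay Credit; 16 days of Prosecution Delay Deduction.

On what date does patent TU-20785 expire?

Base term: filing date + 19 years → 7 March 2011.
Clinical Review Extension: 960 days claimed exceeds the 892-day cap, so +892 days → 15 August 2013.
Appellate Stay Credit: +447 days → 5 November 2014.
Processing Delay Credit: +178 days → 2 May 2015.
Prosecution Delay Deduction: −16 days → 16 April 2015.

April 16, 2015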